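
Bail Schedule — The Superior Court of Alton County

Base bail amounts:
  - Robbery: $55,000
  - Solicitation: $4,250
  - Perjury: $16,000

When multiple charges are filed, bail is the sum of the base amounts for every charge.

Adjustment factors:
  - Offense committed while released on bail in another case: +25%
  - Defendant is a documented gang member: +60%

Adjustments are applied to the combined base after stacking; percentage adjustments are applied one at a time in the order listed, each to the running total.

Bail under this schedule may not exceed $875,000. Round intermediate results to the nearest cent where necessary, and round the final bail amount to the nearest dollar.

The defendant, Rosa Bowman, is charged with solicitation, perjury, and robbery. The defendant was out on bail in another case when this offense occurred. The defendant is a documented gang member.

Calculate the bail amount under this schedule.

Base amounts from the schedule: solicitation $4,250; perjury $16,000; robbery $55,000.
Stacking rule: sum of all bases. $4,250 + $16,000 + $55,000 = $75,250.
Offense committed while released on bail in another case (+25%): $75,250 × 1.25 = $94,062.50.
Defendant is a documented gang member (+60%): $94,062.50 × 1.6 = $150,500.
$150,500 is within the $875,000 maximum.

$150,500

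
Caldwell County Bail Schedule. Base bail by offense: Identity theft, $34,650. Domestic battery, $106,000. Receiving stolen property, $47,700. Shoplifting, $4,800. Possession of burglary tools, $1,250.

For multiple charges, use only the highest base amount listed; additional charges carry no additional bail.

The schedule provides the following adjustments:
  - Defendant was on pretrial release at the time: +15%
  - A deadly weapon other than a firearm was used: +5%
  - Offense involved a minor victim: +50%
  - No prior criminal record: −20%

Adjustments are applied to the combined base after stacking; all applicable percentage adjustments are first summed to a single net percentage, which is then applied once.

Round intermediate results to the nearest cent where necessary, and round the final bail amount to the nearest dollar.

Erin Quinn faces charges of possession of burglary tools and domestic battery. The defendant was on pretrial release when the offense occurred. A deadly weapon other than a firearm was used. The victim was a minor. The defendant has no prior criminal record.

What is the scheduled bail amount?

Base amounts from the schedule: possession of burglary tools $1,250; domestic battery $106,000.
Stacking rule: use the highest base only. Highest is domestic battery at $106,000. Combined base = $106,000.
Net percentage adjustment: +15% +5% +50% −20% = +50%. $106,000 × 1.5 = $159,000.

$159,000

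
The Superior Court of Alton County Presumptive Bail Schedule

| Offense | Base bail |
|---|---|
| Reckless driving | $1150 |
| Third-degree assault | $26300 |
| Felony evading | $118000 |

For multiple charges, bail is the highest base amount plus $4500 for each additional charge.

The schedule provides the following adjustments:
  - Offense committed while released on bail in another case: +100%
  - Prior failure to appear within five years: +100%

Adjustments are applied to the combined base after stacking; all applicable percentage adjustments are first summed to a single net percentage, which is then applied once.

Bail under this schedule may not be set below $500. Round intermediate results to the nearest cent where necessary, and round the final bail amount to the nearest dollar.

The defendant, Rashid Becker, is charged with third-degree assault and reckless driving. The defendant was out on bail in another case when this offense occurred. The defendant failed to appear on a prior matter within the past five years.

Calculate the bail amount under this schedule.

Base amounts from the schedule: third-degree assault $26300; reckless driving $1150.
Stacking rule: highest base plus $4500 per additional charge. Highest is third-degree assault at $26300; 1 additional charge → +$4500. Combined base = $30800.
Net percentage adjustment: +100% +100% = +200%. $30800 × 3 = $92400.
$92400 is at or above the $500 minimum.

$92400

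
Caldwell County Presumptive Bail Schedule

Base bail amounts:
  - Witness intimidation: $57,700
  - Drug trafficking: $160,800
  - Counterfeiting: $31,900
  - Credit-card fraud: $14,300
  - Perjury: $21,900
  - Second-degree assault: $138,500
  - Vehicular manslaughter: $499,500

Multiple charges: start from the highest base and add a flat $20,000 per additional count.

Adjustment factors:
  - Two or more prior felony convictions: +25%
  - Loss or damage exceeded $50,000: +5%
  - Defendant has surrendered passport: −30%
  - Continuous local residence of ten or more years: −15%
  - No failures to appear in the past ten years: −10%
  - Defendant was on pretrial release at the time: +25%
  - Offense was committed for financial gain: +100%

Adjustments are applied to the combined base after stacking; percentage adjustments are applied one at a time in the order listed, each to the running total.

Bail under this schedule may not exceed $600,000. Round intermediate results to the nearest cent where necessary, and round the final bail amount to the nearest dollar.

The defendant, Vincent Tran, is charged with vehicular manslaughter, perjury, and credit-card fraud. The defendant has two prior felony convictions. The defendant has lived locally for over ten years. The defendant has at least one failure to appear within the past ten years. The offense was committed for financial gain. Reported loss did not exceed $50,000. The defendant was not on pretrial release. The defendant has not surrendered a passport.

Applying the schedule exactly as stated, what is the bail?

$600,000

Base amounts from the schedule: vehicular manslaughter $499,500; perjury $21,900; credit-card fraud $14,300.
Stacking rule: highest base plus $20,000 per additional charge. Highest is vehicular manslaughter at $499,500; 2 additional charges → +$40,000. Combined base = $539,500.
Two or more prior felony convictions (+25%): $539,500 × 1.25 = $674,375.
Continuous local residence of ten or more years (−15%): $674,375 × 0.85 = $573,218.75.
Offense was committed for financial gain (+100%): $573,218.75 × 2 = $1,146,437.50.
Result $1,146,437.50 exceeds the maximum of $600,000; bail is capped at $600,000.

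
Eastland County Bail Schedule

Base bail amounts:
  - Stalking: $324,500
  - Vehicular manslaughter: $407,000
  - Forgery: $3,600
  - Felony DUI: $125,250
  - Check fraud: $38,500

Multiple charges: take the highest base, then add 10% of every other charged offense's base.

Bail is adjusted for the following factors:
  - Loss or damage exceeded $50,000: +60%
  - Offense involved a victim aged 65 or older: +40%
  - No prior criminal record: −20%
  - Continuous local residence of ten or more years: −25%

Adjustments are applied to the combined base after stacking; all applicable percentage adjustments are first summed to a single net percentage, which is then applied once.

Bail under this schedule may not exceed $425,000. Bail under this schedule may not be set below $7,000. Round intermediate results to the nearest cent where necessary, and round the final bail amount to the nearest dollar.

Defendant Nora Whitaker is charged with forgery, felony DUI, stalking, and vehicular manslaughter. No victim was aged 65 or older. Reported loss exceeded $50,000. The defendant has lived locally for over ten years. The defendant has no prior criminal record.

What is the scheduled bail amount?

Base amounts from the schedule: forgery $3,600; felony DUI $125,250; stalking $324,500; vehicular manslaughter $407,000.
Stacking rule: highest base plus 10% of each additional charge. Highest is vehicular manslaughter at $407,000. Additional: $3,600 × 10% = $360; $125,250 × 10% = $12,525; $324,500 × 10% = $32,450. Combined base = $407,000 + $45,335 = $452,335.
Net percentage adjustment: +60% −20% −25% = +15%. $452,335 × 1.15 = $520,185.25.
Result $520,185.25 exceeds the maximum of $425,000; bail is capped at $425,000.
$425,000 is at or above the $7,000 minimum.

$425,000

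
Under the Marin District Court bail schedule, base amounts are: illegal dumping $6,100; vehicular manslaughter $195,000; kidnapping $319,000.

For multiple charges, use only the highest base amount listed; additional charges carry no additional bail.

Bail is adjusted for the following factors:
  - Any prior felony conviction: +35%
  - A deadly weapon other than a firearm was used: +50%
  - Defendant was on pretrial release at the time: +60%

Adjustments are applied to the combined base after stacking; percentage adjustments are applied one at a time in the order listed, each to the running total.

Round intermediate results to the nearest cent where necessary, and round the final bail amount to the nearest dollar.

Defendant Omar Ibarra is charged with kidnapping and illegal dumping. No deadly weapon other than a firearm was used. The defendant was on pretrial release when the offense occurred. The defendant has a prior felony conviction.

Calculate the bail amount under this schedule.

Base amounts from the schedule: kidnapping $319,000; illegal dumping $6,100.
Stacking rule: use the highest base only. Highest is kidnapping at $319,000. Combined base = $319,000.
Any prior felony conviction (+35%): $319,000 × 1.35 = $430,650.
Defendant was on pretrial release at the time (+60%): $430,650 × 1.6 = $689,040.

$689,040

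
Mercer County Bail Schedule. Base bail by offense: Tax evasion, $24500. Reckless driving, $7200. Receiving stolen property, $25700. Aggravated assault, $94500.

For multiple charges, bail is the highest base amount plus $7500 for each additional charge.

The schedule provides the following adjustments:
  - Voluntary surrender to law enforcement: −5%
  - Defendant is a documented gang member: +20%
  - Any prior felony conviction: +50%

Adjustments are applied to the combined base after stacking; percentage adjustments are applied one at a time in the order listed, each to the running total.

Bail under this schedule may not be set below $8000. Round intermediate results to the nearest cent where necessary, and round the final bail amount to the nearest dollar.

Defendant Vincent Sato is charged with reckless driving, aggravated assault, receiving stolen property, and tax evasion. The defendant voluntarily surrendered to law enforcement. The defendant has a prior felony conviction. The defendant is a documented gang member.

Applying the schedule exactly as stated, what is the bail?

Base amounts from the schedule: reckless driving $7200; aggravated assault $94500; receiving stolen property $25700; tax evasion $24500.
Stacking rule: highest base plus $7500 per additional charge. Highest is aggravated assault at $94500; 3 additional charges → +$22500. Combined base = $117000.
Voluntary surrender to law enforcement (−5%): $117000 × 0.95 = $111150.
Defendant is a documented gang member (+20%): $111150 × 1.2 = $133380.
Any prior felony conviction (+50%): $133380 × 1.5 = $200070.
$200070 is at or above the $8000 minimum.

$200070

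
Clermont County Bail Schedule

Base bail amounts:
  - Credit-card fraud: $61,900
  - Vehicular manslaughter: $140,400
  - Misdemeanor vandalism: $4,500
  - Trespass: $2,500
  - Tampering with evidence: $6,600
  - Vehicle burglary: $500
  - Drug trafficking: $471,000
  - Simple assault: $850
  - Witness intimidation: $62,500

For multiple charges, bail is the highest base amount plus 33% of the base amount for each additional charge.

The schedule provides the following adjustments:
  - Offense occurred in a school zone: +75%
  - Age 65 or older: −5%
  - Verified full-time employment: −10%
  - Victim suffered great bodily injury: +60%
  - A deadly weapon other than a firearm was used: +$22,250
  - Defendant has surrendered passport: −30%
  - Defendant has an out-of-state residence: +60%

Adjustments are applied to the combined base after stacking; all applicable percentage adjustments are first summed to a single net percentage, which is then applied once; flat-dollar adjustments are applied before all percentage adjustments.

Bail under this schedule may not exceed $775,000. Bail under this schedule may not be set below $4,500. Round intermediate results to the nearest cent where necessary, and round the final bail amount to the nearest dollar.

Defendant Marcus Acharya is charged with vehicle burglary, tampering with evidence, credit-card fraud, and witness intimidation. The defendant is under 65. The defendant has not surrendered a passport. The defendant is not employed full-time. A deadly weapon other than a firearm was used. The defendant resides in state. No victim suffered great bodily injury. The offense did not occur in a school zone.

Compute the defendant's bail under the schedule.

$107,520

Base amounts from the schedule: vehicle burglary $500; tampering with evidence $6,600; credit-card fraud $61,900; witness intimidation $62,500.
Stacking rule: highest base plus 33% of each additional charge. Highest is witness intimidation at $62,500. Additional: $500 × 33% = $165; $6,600 × 33% = $2,178; $61,900 × 33% = $20,427. Combined base = $62,500 + $22,770 = $85,270.
A deadly weapon other than a firearm was used (+$22,250 flat): $85,270 + $22,250 = $107,520.
$107,520 is within the $775,000 maximum.
$107,520 is at or above the $4,500 minimum.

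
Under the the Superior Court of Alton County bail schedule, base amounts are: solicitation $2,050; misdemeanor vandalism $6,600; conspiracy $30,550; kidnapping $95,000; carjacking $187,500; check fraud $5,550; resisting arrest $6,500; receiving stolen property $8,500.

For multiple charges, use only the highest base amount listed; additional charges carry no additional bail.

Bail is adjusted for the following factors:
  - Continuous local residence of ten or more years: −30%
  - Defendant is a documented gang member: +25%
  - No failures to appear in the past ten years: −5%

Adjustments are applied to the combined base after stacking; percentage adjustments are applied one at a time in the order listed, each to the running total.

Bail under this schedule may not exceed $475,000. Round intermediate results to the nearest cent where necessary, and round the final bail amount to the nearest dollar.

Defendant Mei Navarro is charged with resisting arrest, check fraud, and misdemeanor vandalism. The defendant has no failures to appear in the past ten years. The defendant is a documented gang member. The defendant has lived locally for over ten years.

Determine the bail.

$5,486

Base amounts from the schedule: resisting arrest $6,500; check fraud $5,550; misdemeanor vandalism $6,600.
Stacking rule: use the highest base only. Highest is misdemeanor vandalism at $6,600. Combined base = $6,600.
Continuous local residence of ten or more years (−30%): $6,600 × 0.7 = $4,620.
Defendant is a documented gang member (+25%): $4,620 × 1.25 = $5,775.
No failures to appear in the past ten years (−5%): $5,775 × 0.95 = $5,486.25.
$5,486.25 is within the $475,000 maximum.
Rounded to the nearest dollar: $5,486.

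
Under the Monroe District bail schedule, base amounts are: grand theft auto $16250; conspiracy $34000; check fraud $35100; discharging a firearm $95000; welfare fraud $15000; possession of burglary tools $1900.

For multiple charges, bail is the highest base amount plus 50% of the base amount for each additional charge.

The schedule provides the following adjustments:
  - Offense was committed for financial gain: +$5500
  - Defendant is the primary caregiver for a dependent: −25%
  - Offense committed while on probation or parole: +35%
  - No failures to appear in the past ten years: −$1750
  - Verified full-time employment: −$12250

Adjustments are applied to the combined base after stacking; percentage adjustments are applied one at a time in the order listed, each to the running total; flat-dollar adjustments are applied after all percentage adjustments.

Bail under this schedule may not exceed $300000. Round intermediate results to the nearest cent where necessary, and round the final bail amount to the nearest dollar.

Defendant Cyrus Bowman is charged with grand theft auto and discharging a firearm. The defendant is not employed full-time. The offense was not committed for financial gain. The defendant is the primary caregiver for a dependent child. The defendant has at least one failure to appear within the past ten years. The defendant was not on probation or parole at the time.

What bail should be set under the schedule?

$77344

Base amounts from the schedule: grand theft auto $16250; discharging a firearm $95000.
Stacking rule: highest base plus 50% of each additional charge. Highest is discharging a firearm at $95000. Additional: $16250 × 50% = $8125. Combined base = $95000 + $8125 = $103125.
Defendant is the primary caregiver for a dependent (−25%): $103125 × 0.75 = $77343.75.
$77343.75 is within the $300000 maximum.
Rounded to the nearest dollar: $77344.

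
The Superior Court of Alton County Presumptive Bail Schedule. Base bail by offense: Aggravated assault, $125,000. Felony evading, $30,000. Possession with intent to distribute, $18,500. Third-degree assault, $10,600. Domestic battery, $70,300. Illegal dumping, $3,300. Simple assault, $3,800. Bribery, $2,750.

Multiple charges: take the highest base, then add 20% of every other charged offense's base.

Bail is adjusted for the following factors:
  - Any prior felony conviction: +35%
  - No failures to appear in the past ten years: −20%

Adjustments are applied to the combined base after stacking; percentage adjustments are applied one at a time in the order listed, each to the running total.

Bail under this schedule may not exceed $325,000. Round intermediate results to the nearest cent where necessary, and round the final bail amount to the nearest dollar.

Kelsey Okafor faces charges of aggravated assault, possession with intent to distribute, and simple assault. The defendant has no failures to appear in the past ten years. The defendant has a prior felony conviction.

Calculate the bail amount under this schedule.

Base amounts from the schedule: aggravated assault $125,000; possession with intent to distribute $18,500; simple assault $3,800.
Stacking rule: highest base plus 20% of each additional charge. Highest is aggravated assault at $125,000. Additional: $18,500 × 20% = $3,700; $3,800 × 20% = $760. Combined base = $125,000 + $4,460 = $129,460.
Any prior felony conviction (+35%): $129,460 × 1.35 = $174,771.
No failures to appear in the past ten years (−20%): $174,771 × 0.8 = $139,816.80.
$139,816.80 is within the $325,000 maximum.
Rounded to the nearest dollar: $139,817.

$139,817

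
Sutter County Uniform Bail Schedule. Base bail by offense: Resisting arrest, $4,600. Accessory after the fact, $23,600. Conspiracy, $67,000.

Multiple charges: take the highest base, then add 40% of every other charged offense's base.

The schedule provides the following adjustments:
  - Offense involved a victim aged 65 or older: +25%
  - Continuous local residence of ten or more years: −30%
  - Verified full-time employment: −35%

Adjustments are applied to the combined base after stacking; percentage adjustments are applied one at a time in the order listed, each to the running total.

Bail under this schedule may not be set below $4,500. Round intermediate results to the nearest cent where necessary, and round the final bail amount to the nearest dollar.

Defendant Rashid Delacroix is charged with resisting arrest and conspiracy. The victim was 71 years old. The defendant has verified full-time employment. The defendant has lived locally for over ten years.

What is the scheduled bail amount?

$39,153

Base amounts from the schedule: resisting arrest $4,600; conspiracy $67,000.
Stacking rule: highest base plus 40% of each additional charge. Highest is conspiracy at $67,000. Additional: $4,600 × 40% = $1,840. Combined base = $67,000 + $1,840 = $68,840.
Offense involved a victim aged 65 or older (+25%): $68,840 × 1.25 = $86,050.
Continuous local residence of ten or more years (−30%): $86,050 × 0.7 = $60,235.
Verified full-time employment (−35%): $60,235 × 0.65 = $39,152.75.
$39,152.75 is at or above the $4,500 minimum.
Rounded to the nearest dollar: $39,153.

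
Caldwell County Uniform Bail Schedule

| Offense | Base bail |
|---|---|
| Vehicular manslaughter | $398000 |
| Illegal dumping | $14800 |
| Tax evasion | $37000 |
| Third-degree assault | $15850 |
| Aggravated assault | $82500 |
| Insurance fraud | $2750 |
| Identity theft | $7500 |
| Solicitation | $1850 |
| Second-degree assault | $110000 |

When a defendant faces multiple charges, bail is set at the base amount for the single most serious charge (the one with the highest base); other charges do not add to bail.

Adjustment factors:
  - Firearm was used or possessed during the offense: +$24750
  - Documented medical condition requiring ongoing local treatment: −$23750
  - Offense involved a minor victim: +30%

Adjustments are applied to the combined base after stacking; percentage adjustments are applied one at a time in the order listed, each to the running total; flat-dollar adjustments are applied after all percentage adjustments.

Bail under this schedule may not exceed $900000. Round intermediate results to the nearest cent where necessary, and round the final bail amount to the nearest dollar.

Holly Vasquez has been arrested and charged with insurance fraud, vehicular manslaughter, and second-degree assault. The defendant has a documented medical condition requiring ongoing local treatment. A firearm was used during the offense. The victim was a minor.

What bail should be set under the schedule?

$518400

Base amounts from the schedule: insurance fraud $2750; vehicular manslaughter $398000; second-degree assault $110000.
Stacking rule: use the highest base only. Highest is vehicular manslaughter at $398000. Combined base = $398000.
Offense involved a minor victim (+30%): $398000 × 1.3 = $517400.
Firearm was used or possessed during the offense (+$24750 flat): $517400 + $24750 = $542150.
Documented medical condition requiring ongoing local treatment (−$23750 flat): $542150 − $23750 = $518400.
$518400 is within the $900000 maximum.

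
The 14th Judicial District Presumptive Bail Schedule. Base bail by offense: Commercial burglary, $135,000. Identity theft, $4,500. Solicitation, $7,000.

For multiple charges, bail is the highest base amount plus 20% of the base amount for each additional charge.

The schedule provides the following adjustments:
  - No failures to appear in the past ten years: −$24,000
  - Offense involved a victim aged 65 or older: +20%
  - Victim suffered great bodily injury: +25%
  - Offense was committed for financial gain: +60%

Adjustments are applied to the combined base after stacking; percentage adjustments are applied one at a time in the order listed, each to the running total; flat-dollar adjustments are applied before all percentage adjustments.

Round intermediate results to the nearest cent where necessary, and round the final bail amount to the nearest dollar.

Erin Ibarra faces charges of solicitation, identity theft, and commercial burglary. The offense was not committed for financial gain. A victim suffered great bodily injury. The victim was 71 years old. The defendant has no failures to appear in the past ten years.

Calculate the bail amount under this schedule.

Base amounts from the schedule: solicitation $7,000; identity theft $4,500; commercial burglary $135,000.
Stacking rule: highest base plus 20% of each additional charge. Highest is commercial burglary at $135,000. Additional: $7,000 × 20% = $1,400; $4,500 × 20% = $900. Combined base = $135,000 + $2,300 = $137,300.
No failures to appear in the past ten years (−$24,000 flat): $137,300 − $24,000 = $113,300.
Offense involved a victim aged 65 or older (+20%): $113,300 × 1.2 = $135,960.
Victim suffered great bodily injury (+25%): $135,960 × 1.25 = $169,950.

$169,950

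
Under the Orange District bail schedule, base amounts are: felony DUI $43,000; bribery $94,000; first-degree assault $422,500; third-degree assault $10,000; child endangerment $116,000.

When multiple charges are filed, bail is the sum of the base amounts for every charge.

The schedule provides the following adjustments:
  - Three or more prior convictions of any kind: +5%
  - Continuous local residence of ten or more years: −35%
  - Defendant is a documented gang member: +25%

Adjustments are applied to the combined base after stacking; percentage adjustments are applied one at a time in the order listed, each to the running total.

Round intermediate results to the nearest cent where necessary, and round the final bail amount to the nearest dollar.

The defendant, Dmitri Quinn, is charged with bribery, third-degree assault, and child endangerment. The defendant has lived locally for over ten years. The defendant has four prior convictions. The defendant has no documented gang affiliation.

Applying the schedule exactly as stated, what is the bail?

$150,150

Base amounts from the schedule: bribery $94,000; third-degree assault $10,000; child endangerment $116,000.
Stacking rule: sum of all bases. $94,000 + $10,000 + $116,000 = $220,000.
Three or more prior convictions of any kind (+5%): $220,000 × 1.05 = $231,000.
Continuous local residence of ten or more years (−35%): $231,000 × 0.65 = $150,150.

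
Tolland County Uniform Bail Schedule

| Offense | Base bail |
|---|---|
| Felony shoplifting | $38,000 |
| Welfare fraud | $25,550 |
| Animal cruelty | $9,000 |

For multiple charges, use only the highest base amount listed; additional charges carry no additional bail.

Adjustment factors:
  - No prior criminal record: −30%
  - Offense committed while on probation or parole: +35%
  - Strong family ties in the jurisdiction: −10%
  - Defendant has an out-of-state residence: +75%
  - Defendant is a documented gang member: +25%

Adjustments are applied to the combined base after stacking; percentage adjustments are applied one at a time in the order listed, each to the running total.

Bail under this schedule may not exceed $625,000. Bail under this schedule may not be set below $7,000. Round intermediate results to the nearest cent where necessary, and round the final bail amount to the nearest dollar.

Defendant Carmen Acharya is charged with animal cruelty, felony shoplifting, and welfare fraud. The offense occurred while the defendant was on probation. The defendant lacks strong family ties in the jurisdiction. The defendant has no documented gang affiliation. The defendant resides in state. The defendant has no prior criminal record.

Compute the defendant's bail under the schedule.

Base amounts from the schedule: animal cruelty $9,000; felony shoplifting $38,000; welfare fraud $25,550.
Stacking rule: use the highest base only. Highest is felony shoplifting at $38,000. Combined base = $38,000.
No prior criminal record (−30%): $38,000 × 0.7 = $26,600.
Offense committed while on probation or parole (+35%): $26,600 × 1.35 = $35,910.
$35,910 is within the $625,000 maximum.
$35,910 is at or above the $7,000 minimum.

$35,910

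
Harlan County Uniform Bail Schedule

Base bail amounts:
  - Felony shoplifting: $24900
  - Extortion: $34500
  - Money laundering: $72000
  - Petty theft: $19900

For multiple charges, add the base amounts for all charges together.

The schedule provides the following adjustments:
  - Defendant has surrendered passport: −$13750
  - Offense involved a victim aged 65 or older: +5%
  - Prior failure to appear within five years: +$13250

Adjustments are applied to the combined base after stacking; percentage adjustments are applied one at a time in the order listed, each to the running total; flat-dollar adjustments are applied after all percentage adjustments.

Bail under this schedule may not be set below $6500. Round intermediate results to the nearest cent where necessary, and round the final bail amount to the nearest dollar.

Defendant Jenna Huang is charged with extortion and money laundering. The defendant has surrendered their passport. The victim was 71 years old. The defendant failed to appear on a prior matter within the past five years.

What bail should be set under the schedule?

$111325

Base amounts from the schedule: extortion $34500; money laundering $72000.
Stacking rule: sum of all bases. $34500 + $72000 = $106500.
Offense involved a victim aged 65 or older (+5%): $106500 × 1.05 = $111825.
Defendant has surrendered passport (−$13750 flat): $111825 − $13750 = $98075.
Prior failure to appear within five years (+$13250 flat): $98075 + $13250 = $111325.
$111325 is at or above the $6500 minimum.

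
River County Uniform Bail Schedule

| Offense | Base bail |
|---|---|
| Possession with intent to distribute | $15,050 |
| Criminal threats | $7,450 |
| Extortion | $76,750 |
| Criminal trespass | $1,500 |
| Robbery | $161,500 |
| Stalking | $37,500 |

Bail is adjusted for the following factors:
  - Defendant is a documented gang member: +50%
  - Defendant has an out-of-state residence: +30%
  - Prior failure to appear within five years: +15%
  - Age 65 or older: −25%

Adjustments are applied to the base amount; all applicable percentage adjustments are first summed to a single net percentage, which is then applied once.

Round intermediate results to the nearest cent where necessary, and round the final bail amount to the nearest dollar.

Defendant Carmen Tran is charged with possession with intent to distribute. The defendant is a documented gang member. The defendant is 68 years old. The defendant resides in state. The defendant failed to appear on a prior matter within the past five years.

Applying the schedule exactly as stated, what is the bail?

$21,070

Base amounts from the schedule: possession with intent to distribute $15,050.
Single charge. Combined base = $15,050.
Net percentage adjustment: +50% +15% −25% = +40%. $15,050 × 1.4 = $21,070.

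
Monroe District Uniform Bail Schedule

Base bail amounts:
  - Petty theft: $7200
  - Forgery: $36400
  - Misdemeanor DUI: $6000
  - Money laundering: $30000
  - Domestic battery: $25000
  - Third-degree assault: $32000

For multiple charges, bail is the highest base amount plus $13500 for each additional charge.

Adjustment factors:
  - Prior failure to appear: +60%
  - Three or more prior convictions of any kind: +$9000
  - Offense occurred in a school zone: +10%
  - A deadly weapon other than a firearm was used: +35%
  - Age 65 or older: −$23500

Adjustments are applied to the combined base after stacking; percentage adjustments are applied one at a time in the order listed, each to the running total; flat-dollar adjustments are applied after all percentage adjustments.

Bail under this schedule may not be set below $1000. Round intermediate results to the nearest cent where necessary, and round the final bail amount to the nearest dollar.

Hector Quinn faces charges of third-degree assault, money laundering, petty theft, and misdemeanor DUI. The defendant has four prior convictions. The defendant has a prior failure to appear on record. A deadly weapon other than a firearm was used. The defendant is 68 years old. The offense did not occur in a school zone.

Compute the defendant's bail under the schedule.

Base amounts from the schedule: third-degree assault $32000; money laundering $30000; petty theft $7200; misdemeanor DUI $6000.
Stacking rule: highest base plus $13500 per additional charge. Highest is third-degree assault at $32000; 3 additional charges → +$40500. Combined base = $72500.
Prior failure to appear (+60%): $72500 × 1.6 = $116000.
A deadly weapon other than a firearm was used (+35%): $116000 × 1.35 = $156600.
Three or more prior convictions of any kind (+$9000 flat): $156600 + $9000 = $165600.
Age 65 or older (−$23500 flat): $165600 − $23500 = $142100.
$142100 is at or above the $1000 minimum.

$142100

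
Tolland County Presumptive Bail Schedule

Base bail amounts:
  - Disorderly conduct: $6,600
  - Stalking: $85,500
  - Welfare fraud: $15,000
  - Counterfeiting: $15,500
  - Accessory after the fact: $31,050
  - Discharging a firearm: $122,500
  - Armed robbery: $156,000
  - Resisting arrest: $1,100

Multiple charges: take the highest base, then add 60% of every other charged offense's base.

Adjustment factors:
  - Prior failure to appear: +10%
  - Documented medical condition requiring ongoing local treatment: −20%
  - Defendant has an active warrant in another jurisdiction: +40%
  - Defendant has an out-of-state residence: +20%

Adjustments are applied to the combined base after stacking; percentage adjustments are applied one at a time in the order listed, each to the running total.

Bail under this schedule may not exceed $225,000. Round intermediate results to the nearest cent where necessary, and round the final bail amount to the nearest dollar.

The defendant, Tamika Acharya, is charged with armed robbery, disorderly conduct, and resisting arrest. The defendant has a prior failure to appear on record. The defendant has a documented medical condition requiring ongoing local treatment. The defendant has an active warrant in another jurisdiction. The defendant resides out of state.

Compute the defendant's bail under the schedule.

$225,000

Base amounts from the schedule: armed robbery $156,000; disorderly conduct $6,600; resisting arrest $1,100.
Stacking rule: highest base plus 60% of each additional charge. Highest is armed robbery at $156,000. Additional: $6,600 × 60% = $3,960; $1,100 × 60% = $660. Combined base = $156,000 + $4,620 = $160,620.
Prior failure to appear (+10%): $160,620 × 1.1 = $176,682.
Documented medical condition requiring ongoing local treatment (−20%): $176,682 × 0.8 = $141,345.60.
Defendant has an active warrant in another jurisdiction (+40%): $141,345.60 × 1.4 = $197,883.84.
Defendant has an out-of-state residence (+20%): $197,883.84 × 1.2 = $237,460.61.
Result $237,460.61 exceeds the maximum of $225,000; bail is capped at $225,000.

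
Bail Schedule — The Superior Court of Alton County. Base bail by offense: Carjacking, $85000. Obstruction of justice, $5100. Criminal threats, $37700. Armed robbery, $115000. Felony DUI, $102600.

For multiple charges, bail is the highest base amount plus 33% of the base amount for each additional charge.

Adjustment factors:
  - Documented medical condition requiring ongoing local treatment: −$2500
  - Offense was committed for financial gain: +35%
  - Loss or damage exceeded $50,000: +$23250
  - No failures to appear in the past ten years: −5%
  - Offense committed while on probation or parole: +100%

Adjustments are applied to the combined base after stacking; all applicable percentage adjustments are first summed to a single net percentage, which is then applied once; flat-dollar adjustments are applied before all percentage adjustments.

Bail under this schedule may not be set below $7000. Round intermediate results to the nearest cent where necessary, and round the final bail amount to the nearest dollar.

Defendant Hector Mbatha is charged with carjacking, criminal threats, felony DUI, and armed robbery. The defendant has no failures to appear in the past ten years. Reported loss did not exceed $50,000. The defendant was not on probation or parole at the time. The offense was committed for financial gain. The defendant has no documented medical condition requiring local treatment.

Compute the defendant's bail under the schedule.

$246154

Base amounts from the schedule: carjacking $85000; criminal threats $37700; felony DUI $102600; armed robbery $115000.
Stacking rule: highest base plus 33% of each additional charge. Highest is armed robbery at $115000. Additional: $85000 × 33% = $28050; $37700 × 33% = $12441; $102600 × 33% = $33858. Combined base = $115000 + $74349 = $189349.
Net percentage adjustment: +35% −5% = +30%. $189349 × 1.3 = $246153.70.
$246153.70 is at or above the $7000 minimum.
Rounded to the nearest dollar: $246154.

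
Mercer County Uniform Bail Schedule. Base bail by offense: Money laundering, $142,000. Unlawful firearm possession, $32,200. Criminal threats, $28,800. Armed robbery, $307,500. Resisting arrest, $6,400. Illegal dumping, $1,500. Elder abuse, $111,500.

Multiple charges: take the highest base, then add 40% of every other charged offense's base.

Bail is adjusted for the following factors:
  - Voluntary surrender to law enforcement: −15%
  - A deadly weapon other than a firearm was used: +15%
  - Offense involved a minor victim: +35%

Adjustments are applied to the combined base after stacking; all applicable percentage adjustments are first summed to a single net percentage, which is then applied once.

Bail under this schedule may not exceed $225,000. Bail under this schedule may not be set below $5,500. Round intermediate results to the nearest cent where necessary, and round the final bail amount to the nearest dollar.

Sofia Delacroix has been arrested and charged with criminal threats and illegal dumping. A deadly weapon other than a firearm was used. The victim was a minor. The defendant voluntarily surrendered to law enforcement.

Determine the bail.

$39,690

Base amounts from the schedule: criminal threats $28,800; illegal dumping $1,500.
Stacking rule: highest base plus 40% of each additional charge. Highest is criminal threats at $28,800. Additional: $1,500 × 40% = $600. Combined base = $28,800 + $600 = $29,400.
Net percentage adjustment: −15% +15% +35% = +35%. $29,400 × 1.35 = $39,690.
$39,690 is within the $225,000 maximum.
$39,690 is at or above the $5,500 minimum.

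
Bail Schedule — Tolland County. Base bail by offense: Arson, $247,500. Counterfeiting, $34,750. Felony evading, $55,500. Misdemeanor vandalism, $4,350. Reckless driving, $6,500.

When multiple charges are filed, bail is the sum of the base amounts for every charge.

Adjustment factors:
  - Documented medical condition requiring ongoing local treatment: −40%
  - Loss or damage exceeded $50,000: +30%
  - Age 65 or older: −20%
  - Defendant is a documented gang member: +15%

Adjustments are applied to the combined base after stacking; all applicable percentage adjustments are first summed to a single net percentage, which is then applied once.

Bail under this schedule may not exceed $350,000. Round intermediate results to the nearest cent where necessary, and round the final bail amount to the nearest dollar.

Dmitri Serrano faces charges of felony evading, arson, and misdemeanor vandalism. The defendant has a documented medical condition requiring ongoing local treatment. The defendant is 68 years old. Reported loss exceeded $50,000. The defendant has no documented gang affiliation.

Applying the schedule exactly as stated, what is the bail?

Base amounts from the schedule: felony evading $55,500; arson $247,500; misdemeanor vandalism $4,350.
Stacking rule: sum of all bases. $55,500 + $247,500 + $4,350 = $307,350.
Net percentage adjustment: −40% +30% −20% = −30%. $307,350 × 0.7 = $215,145.
$215,145 is within the $350,000 maximum.

$215,145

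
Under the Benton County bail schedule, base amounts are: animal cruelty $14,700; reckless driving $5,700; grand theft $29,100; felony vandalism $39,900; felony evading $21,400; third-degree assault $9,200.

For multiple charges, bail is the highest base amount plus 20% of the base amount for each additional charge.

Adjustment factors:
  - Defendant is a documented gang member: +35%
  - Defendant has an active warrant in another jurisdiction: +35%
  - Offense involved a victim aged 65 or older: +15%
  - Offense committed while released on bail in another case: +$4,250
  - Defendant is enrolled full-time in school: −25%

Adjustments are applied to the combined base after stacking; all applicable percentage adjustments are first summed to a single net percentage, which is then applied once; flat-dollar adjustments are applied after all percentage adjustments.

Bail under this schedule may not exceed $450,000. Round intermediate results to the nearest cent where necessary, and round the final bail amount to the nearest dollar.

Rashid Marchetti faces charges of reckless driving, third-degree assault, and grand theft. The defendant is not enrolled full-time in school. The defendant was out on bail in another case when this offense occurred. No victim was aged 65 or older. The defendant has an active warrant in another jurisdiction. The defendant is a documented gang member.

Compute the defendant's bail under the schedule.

$58,786

Base amounts from the schedule: reckless driving $5,700; third-degree assault $9,200; grand theft $29,100.
Stacking rule: highest base plus 20% of each additional charge. Highest is grand theft at $29,100. Additional: $5,700 × 20% = $1,140; $9,200 × 20% = $1,840. Combined base = $29,100 + $2,980 = $32,080.
Net percentage adjustment: +35% +35% = +70%. $32,080 × 1.7 = $54,536.
Offense committed while released on bail in another case (+$4,250 flat): $54,536 + $4,250 = $58,786.
$58,786 is within the $450,000 maximum.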